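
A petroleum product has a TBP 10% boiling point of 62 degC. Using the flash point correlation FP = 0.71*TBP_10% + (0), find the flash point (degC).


FP = 0.71 * 62 + (0) = 44.02

44.02 degC


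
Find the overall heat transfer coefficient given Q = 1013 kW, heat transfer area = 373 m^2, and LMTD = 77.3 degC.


From Q = U*A*LMTD, U = Q / (A * LMTD)
U = 1013 / (373 * 77.3) = 1013 / 28832.9 = 0.03513

0.03513 kW/(m^2*K)


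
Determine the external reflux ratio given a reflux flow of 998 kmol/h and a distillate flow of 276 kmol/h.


Reflux ratio definition: R = L / D (liquid returned / distillate withdrawn)
L = 998 kmol/h, D = 276 kmol/h
R = 998 / 276 = 3.616

3.616


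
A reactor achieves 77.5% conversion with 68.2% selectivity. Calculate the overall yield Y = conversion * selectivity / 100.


Overall yield = conversion (%) * selectivity (%) / 100
Conversion = 77.5%, Selectivity = 68.2%
Y = 77.5 * 68.2 / 100
= 52.855 %

52.855 %


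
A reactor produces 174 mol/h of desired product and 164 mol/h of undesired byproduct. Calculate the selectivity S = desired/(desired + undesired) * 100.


Selectivity = desired / (desired + undesired) * 100
Total products = 174 + 164 = 338 mol/h
S = 174 / 338 * 100
= 0.5148 * 100
= 51.48 %

51.48 %


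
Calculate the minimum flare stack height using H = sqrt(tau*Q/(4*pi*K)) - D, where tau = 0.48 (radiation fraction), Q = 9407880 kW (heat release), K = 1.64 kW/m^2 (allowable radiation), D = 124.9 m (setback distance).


tau*Q/(4*pi*K) = 0.48 * 9407880 / (4 * pi * 1.64) = 219119
sqrt(219119) = 468.101
H = 468.101 - 124.9 = 343.2

343.2 m


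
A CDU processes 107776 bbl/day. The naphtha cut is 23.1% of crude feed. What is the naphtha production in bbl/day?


Crude throughput = 107776 bbl/day
Fraction yield = 23.1%
yield = throughput * fraction / 100
yield = 107776 * 23.1 / 100 = 24896.256

24896.256 bbl/day


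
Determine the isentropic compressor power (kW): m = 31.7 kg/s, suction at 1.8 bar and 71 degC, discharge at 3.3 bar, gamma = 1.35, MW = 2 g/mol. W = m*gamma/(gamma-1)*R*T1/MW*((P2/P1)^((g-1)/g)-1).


Isentropic work: W = m*(gamma/(gamma-1))*(R*T1/MW)*((P2/P1)^((gamma-1)/gamma) - 1)
T1 = 71 + 273.15 = 344.15 K
Pressure ratio = 3.3 / 1.8 = 1.83333
Exponent = (1.35 - 1)/1.35 = 0.259259
(P2/P1)^exp - 1 = 1.83333^0.259259 - 1 = 0.170166
W = 31.7 * 1.35 / 0.35 * 8.314 * 344.15 / 2 * 0.170166 = 29770

29770 kW


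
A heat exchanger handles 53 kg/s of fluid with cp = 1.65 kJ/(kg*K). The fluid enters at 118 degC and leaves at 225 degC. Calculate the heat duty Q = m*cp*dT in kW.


Q = m_dot * cp * delta_T
delta_T = 225 - 118 = 107 K
Q = 53 * 1.65 * 107
= 87.45 * 107
= 9357.15 kW

9357.15 kW


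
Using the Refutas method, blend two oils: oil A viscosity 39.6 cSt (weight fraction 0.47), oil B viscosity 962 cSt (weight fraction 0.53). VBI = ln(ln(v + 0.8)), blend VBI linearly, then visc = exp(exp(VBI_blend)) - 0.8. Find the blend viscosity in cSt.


Refutas method: VBN_i = 14.534*ln(ln(visc_i + 0.8)) + 10.975, blended linearly by mass fraction; since VBN is linear in VBI_i = ln(ln(visc_i + 0.8)) and the fractions sum to 1, blend VBI directly: visc = exp(exp(VBI_blend)) - 0.8
VBI_1 = ln(ln(39.6 + 0.8)) = 1.30802
VBI_2 = ln(ln(962 + 0.8)) = 1.92714
VBI_blend = 0.47 * 1.30802 + 0.53 * 1.92714 = 1.63615
visc_blend = exp(exp(1.63615)) - 0.8 = 169.1

169.1 cSt


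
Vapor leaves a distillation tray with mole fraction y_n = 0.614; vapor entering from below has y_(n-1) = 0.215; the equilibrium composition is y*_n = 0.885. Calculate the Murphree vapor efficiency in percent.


Murphree vapor efficiency: EMV = (y_n - y_(n-1)) / (y*_n - y_(n-1)) * 100
EMV = (0.614 - 0.215) / (0.885 - 0.215) * 100 = 0.399 / 0.67 * 100 = 59.55

59.55 %


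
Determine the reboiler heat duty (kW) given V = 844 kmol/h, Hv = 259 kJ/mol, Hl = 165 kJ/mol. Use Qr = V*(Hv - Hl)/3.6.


Qr = 844 * (259 - 165) / 3.6 = 844 * 94 / 3.6 = 22040

22040 kW


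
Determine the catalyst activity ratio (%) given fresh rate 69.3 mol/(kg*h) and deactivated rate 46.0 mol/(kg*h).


Activity (%) = (rate_used / rate_fresh) * 100
rate_used = 46.0, rate_fresh = 69.3
= (46.0 / 69.3) * 100
= 0.6638 * 100 = 66.38

66.38 %


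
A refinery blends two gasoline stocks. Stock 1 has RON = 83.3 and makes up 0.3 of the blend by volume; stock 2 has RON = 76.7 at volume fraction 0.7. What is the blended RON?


Linear blending: RON_blend = sum(vi * RONi)
Contribution 1: 0.3 * 83.3 = 24.99
Contribution 2: 0.7 * 76.7 = 53.69
RON_blend = 24.99 + 53.69 = 78.68

78.68


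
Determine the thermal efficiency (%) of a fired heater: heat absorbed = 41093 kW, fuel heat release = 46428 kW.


Furnace efficiency = Q_absorbed / Q_fuel * 100
= 41093 / 46428 * 100 = 88.51

88.51 %


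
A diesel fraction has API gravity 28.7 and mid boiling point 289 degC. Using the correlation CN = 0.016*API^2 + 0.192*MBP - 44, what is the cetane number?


CN = 0.016 * 28.7^2 + 0.192 * 289 - 44
CN = 13.17904 + 55.488 - 44 = 24.66704

24.66704


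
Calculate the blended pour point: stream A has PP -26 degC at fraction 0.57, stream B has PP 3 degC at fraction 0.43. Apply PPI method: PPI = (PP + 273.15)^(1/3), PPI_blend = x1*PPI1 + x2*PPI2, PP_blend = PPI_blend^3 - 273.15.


PPI_1 = (-26 + 273.15)^(1/3) = 6.275575
PPI_2 = (3 + 273.15)^(1/3) = 6.512009
PPI_blend = 0.57 * 6.275575 + 0.43 * 6.512009 = 6.377242
PP_blend = 6.377242^3 - 273.15 = 259.3574 - 273.15 = -13.79

-13.79 degC


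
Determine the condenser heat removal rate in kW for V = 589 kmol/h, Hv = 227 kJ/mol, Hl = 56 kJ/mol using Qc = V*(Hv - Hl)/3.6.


Qc = 589 * (227 - 56) / 3.6 = 589 * 171 / 3.6 = 27980

27980 kW


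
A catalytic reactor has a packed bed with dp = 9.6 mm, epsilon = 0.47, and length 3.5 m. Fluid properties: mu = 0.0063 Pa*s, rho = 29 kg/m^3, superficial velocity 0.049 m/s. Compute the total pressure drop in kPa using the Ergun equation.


dp = 9.6 mm = 0.0096 m
Viscous term = 150*0.0063*0.049*(1-0.47)^2 / (0.0096^2*0.47^3) = 1359.39
Inertial term = 1.75*29*0.049^2*(1-0.47) / (0.0096*0.47^3) = 64.7947
dP/L = 1359.39 + 64.7947 = 1424.18 Pa/m
dP = 1424.18 * 3.5 / 1000 = 4.985 kPa

4.985 kPa


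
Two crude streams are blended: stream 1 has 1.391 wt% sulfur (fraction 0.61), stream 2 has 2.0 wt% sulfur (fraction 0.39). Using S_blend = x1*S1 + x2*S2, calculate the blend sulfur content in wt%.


Linear sulfur blending: S_blend = x1*S1 + x2*S2
Contribution 1: 0.61 * 1.391 = 0.84851 wt%
Contribution 2: 0.39 * 2.0 = 0.78 wt%
S_blend = 0.84851 + 0.78 = 1.62851

1.62851 wt%


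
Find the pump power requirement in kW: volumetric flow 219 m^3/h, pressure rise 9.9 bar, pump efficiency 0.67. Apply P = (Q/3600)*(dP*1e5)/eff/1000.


Q = 219 / 3600 = 0.0608333 m^3/s
P = 0.0608333 * (9.9 * 1e5) / 0.67 / 1000 = 89.89

89.89 kW


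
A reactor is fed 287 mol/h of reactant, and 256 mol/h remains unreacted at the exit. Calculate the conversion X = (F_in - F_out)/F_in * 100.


X = (F_in - F_out) / F_in * 100
Moles reacted = 287 - 256 = 31
X = 31 / 287 * 100
= 0.1080 * 100
= 10.80 %

10.80 %


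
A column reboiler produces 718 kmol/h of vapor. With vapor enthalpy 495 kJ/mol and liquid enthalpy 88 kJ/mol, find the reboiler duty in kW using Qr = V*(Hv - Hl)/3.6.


Qr = 718 * (495 - 88) / 3.6 = 718 * 407 / 3.6 = 81170

81170 kW


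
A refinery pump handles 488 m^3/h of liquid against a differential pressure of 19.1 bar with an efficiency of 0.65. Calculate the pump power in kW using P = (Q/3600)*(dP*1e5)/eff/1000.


Q = 488 / 3600 = 0.135556 m^3/s
P = 0.135556 * (19.1 * 1e5) / 0.65 / 1000 = 398.3

398.3 kW


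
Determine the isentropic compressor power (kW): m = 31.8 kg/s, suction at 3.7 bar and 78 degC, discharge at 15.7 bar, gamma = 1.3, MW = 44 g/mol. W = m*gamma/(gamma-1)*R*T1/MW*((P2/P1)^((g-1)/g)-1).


Isentropic work: W = m*(gamma/(gamma-1))*(R*T1/MW)*((P2/P1)^((gamma-1)/gamma) - 1)
T1 = 78 + 273.15 = 351.15 K
Pressure ratio = 15.7 / 3.7 = 4.24324
Exponent = (1.3 - 1)/1.3 = 0.230769
(P2/P1)^exp - 1 = 4.24324^0.230769 - 1 = 0.395896
W = 31.8 * 1.3 / 0.3 * 8.314 * 351.15 / 44 * 0.395896 = 3620

3620 kW


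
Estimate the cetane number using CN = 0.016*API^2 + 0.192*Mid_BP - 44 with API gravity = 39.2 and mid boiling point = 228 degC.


CN = 0.016 * 39.2^2 + 0.192 * 228 - 44
CN = 24.58624 + 43.776 - 44 = 24.36224

24.36224


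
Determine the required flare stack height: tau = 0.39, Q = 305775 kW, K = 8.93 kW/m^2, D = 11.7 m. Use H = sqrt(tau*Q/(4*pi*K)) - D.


tau*Q/(4*pi*K) = 0.39 * 305775 / (4 * pi * 8.93) = 1062.69
sqrt(1062.69) = 32.5989
H = 32.5989 - 11.7 = 20.90

20.90 m


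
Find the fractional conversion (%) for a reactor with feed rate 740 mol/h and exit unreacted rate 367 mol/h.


X = (F_in - F_out) / F_in * 100
Moles reacted = 740 - 367 = 373
X = 373 / 740 * 100
= 0.5041 * 100
= 50.41 %

50.41 %


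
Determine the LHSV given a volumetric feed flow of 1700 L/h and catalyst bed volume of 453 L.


LHSV = volumetric feed rate / catalyst volume
= 1700 L/h / 453 L
= 3.753 h^-1

3.753 h^-1


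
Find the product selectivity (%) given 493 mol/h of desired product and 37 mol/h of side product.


Selectivity = desired / (desired + undesired) * 100
Total products = 493 + 37 = 530 mol/h
S = 493 / 530 * 100
= 0.9302 * 100
= 93.02 %

93.02 %


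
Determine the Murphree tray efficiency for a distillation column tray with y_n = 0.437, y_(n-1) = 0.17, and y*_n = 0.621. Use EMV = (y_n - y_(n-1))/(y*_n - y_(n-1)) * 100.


Murphree vapor efficiency: EMV = (y_n - y_(n-1)) / (y*_n - y_(n-1)) * 100
EMV = (0.437 - 0.17) / (0.621 - 0.17) * 100 = 0.267 / 0.451 * 100 = 59.20

59.20 %


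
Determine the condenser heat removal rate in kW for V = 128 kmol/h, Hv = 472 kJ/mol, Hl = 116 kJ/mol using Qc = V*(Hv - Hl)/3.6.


Qc = 128 * (472 - 116) / 3.6 = 128 * 356 / 3.6 = 12660

12660 kW


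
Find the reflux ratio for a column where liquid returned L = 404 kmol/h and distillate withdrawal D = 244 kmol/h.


Reflux ratio definition: R = L / D (liquid returned / distillate withdrawn)
L = 404 kmol/h, D = 244 kmol/h
R = 404 / 244 = 1.656

1.656


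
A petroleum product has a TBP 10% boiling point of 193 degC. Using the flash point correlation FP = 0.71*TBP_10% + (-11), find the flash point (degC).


FP = 0.71 * 193 + (-11) = 126.03

126.03 degC


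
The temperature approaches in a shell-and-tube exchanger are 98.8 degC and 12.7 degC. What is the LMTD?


LMTD = (dT1 - dT2) / ln(dT1/dT2)
= (98.8 - 12.7) / ln(98.8 / 12.7) = 86.1 / 2.0515 = 41.97

41.97 degC


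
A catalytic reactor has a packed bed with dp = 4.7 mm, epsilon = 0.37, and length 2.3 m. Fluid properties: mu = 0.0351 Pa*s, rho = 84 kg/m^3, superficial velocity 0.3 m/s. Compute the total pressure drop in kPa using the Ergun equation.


dp = 4.7 mm = 0.0047 m
Viscous term = 150*0.0351*0.3*(1-0.37)^2 / (0.0047^2*0.37^3) = 560273
Inertial term = 1.75*84*0.3^2*(1-0.37) / (0.0047*0.37^3) = 35010.4
dP/L = 560273 + 35010.4 = 595283 Pa/m
dP = 595283 * 2.3 / 1000 = 1369 kPa

1369 kPa


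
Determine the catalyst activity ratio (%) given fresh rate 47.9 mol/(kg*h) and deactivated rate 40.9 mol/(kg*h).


Activity (%) = (rate_used / rate_fresh) * 100
rate_used = 40.9, rate_fresh = 47.9
= (40.9 / 47.9) * 100
= 0.8539 * 100 = 85.39

85.39 %


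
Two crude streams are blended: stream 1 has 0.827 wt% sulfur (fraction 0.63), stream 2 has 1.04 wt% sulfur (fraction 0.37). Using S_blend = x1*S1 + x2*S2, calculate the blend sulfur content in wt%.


Linear sulfur blending: S_blend = x1*S1 + x2*S2
Contribution 1: 0.63 * 0.827 = 0.52101 wt%
Contribution 2: 0.37 * 1.04 = 0.3848 wt%
S_blend = 0.52101 + 0.3848 = 0.90581

0.90581 wt%


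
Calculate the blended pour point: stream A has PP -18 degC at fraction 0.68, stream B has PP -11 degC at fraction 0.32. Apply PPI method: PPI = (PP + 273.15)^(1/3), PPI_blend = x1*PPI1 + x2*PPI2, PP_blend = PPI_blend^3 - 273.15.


PPI_1 = (-18 + 273.15)^(1/3) = 6.342569
PPI_2 = (-11 + 273.15)^(1/3) = 6.400049
PPI_blend = 0.68 * 6.342569 + 0.32 * 6.400049 = 6.360963
PP_blend = 6.360963^3 - 273.15 = 257.3763 - 273.15 = -15.77

-15.77 degC


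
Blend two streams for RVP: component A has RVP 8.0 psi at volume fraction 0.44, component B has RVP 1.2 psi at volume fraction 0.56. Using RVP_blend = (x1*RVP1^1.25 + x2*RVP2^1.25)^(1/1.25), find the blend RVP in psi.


Chevron index: RVP_blend = (sum xi*RVPi^1.25)^(1/1.25)
RVP^1.25 terms: 0.44 * 8.0^1.25 + 0.56 * 1.2^1.25 = 6.62325
RVP_blend = 6.62325^(1/1.25) = 4.538

4.538 psi


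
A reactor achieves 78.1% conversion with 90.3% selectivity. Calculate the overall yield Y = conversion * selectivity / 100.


Overall yield = conversion (%) * selectivity (%) / 100
Conversion = 78.1%, Selectivity = 90.3%
Y = 78.1 * 90.3 / 100
= 70.5243 %

70.5243 %


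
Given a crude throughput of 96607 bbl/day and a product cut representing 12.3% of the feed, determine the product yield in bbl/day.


Crude throughput = 96607 bbl/day
Fraction yield = 12.3%
yield = throughput * fraction / 100
yield = 96607 * 12.3 / 100 = 11882.661

11882.661 bbl/day


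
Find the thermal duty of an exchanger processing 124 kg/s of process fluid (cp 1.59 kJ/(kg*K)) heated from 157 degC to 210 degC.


Q = m_dot * cp * delta_T
delta_T = 210 - 157 = 53 K
Q = 124 * 1.59 * 53
= 197.16 * 53
= 10449.48 kW

10449.48 kW


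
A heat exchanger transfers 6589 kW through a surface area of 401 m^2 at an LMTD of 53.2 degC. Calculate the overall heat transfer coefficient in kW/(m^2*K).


From Q = U*A*LMTD, U = Q / (A * LMTD)
U = 6589 / (401 * 53.2) = 6589 / 21333.2 = 0.3089

0.3089 kW/(m^2*K)


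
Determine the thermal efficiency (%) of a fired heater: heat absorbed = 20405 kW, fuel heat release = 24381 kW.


Furnace efficiency = Q_absorbed / Q_fuel * 100
= 20405 / 24381 * 100 = 83.69

83.69 %


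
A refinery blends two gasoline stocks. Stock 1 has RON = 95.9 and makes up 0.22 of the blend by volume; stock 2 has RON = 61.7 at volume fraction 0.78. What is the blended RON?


Linear blending: RON_blend = sum(vi * RONi)
Contribution 1: 0.22 * 95.9 = 21.098
Contribution 2: 0.78 * 61.7 = 48.126
RON_blend = 21.098 + 48.126 = 69.224

69.224


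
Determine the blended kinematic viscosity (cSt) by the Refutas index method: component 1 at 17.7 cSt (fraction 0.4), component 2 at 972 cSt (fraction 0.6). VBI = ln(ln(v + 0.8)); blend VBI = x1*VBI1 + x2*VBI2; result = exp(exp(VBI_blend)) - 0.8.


Refutas method: VBN_i = 14.534*ln(ln(visc_i + 0.8)) + 10.975, blended linearly by mass fraction; since VBN is linear in VBI_i = ln(ln(visc_i + 0.8)) and the fractions sum to 1, blend VBI directly: visc = exp(exp(VBI_blend)) - 0.8
VBI_1 = ln(ln(17.7 + 0.8)) = 1.07082
VBI_2 = ln(ln(972 + 0.8)) = 1.92864
VBI_blend = 0.4 * 1.07082 + 0.6 * 1.92864 = 1.58551
visc_blend = exp(exp(1.58551)) - 0.8 = 131.1

131.1 cSt


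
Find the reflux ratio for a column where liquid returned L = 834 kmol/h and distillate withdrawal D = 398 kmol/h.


Reflux ratio definition: R = L / D (liquid returned / distillate withdrawn)
L = 834 kmol/h, D = 398 kmol/h
R = 834 / 398 = 2.095

2.095


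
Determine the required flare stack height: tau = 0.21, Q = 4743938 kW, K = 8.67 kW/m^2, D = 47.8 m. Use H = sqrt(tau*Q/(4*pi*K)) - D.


tau*Q/(4*pi*K) = 0.21 * 4743938 / (4 * pi * 8.67) = 9143.86
sqrt(9143.86) = 95.6235
H = 95.6235 - 47.8 = 47.82

47.82 m


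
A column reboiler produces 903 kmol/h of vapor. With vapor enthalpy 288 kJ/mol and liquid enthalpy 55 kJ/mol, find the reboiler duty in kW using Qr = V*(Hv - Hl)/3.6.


Qr = 903 * (288 - 55) / 3.6 = 903 * 233 / 3.6 = 58440

58440 kW


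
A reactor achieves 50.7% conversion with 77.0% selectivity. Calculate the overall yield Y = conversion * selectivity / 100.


Overall yield = conversion (%) * selectivity (%) / 100
Conversion = 50.7%, Selectivity = 77.0%
Y = 50.7 * 77.0 / 100
= 39.039 %

39.039 %


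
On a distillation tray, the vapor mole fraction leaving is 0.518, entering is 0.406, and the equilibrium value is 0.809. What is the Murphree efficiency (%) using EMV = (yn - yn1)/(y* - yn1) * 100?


Murphree vapor efficiency: EMV = (y_n - y_(n-1)) / (y*_n - y_(n-1)) * 100
EMV = (0.518 - 0.406) / (0.809 - 0.406) * 100 = 0.112 / 0.403 * 100 = 27.79

27.79 %


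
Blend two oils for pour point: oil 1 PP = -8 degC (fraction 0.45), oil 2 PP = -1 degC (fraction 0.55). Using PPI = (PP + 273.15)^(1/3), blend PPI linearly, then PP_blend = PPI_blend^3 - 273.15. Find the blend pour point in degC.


PPI_1 = (-8 + 273.15)^(1/3) = 6.42437
PPI_2 = (-1 + 273.15)^(1/3) = 6.480414
PPI_blend = 0.45 * 6.42437 + 0.55 * 6.480414 = 6.455194
PP_blend = 6.455194^3 - 273.15 = 268.9849 - 273.15 = -4.17

-4.17 degC


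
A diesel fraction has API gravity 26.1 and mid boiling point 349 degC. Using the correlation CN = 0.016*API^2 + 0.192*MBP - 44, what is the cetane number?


CN = 0.016 * 26.1^2 + 0.192 * 349 - 44
CN = 10.89936 + 67.008 - 44 = 33.90736

33.90736


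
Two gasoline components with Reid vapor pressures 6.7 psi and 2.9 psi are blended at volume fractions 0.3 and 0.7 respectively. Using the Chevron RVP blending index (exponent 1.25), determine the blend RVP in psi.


Chevron index: RVP_blend = (sum xi*RVPi^1.25)^(1/1.25)
RVP^1.25 terms: 0.3 * 6.7^1.25 + 0.7 * 2.9^1.25 = 5.88289
RVP_blend = 5.88289^(1/1.25) = 4.127

4.127 psi


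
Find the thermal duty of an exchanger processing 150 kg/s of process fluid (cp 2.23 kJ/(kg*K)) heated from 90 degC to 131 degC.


Q = m_dot * cp * delta_T
delta_T = 131 - 90 = 41 K
Q = 150 * 2.23 * 41
= 334.5 * 41
= 13714.5 kW

13714.5 kW


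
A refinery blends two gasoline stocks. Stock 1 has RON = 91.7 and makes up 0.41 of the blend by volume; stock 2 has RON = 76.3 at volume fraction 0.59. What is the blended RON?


Linear blending: RON_blend = sum(vi * RONi)
Contribution 1: 0.41 * 91.7 = 37.597
Contribution 2: 0.59 * 76.3 = 45.017
RON_blend = 37.597 + 45.017 = 82.614

82.614


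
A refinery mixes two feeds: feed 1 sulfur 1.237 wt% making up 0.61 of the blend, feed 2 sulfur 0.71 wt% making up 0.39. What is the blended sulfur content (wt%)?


Linear sulfur blending: S_blend = x1*S1 + x2*S2
Contribution 1: 0.61 * 1.237 = 0.75457 wt%
Contribution 2: 0.39 * 0.71 = 0.2769 wt%
S_blend = 0.75457 + 0.2769 = 1.03147

1.03147 wt%


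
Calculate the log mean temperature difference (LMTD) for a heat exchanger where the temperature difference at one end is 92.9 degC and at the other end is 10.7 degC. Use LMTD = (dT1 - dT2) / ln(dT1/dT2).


LMTD = (dT1 - dT2) / ln(dT1/dT2)
= (92.9 - 10.7) / ln(92.9 / 10.7) = 82.2 / 2.16128 = 38.03

38.03 degC


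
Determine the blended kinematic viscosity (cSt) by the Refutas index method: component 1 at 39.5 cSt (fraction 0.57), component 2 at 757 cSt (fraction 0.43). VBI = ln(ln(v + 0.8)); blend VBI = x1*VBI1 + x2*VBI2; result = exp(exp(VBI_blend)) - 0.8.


Refutas method: VBN_i = 14.534*ln(ln(visc_i + 0.8)) + 10.975, blended linearly by mass fraction; since VBN is linear in VBI_i = ln(ln(visc_i + 0.8)) and the fractions sum to 1, blend VBI directly: visc = exp(exp(VBI_blend)) - 0.8
VBI_1 = ln(ln(39.5 + 0.8)) = 1.30735
VBI_2 = ln(ln(757 + 0.8)) = 1.89167
VBI_blend = 0.57 * 1.30735 + 0.43 * 1.89167 = 1.55861
visc_blend = exp(exp(1.55861)) - 0.8 = 115.0

115.0 cSt


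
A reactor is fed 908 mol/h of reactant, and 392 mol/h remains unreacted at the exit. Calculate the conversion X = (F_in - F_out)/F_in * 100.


X = (F_in - F_out) / F_in * 100
Moles reacted = 908 - 392 = 516
X = 516 / 908 * 100
= 0.5683 * 100
= 56.83 %

56.83 %


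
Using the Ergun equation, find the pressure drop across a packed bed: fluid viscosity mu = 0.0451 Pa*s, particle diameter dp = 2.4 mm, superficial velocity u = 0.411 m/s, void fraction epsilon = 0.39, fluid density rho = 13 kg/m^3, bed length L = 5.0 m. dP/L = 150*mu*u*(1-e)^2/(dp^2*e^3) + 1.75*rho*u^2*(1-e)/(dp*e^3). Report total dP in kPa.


dp = 2.4 mm = 0.0024 m
Viscous term = 150*0.0451*0.411*(1-0.39)^2 / (0.0024^2*0.39^3) = 3027980
Inertial term = 1.75*13*0.411^2*(1-0.39) / (0.0024*0.39^3) = 16466.1
dP/L = 3027980 + 16466.1 = 3044450 Pa/m
dP = 3044450 * 5.0 / 1000 = 15220 kPa

15220 kPa


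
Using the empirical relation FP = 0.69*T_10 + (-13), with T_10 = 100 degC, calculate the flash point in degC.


FP = 0.69 * 100 + (-13) = 56

56 degC


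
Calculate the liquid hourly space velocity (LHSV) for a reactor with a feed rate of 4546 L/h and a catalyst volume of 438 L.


LHSV = volumetric feed rate / catalyst volume
= 4546 L/h / 438 L
= 10.38 h^-1

10.38 h^-1


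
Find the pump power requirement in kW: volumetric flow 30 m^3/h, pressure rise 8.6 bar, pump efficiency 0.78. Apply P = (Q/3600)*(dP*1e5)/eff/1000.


Q = 30 / 3600 = 0.00833333 m^3/s
P = 0.00833333 * (8.6 * 1e5) / 0.78 / 1000 = 9.188

9.188 kW


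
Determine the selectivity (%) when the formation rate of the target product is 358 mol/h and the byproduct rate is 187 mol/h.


Selectivity = desired / (desired + undesired) * 100
Total products = 358 + 187 = 545 mol/h
S = 358 / 545 * 100
= 0.6569 * 100
= 65.69 %

65.69 %


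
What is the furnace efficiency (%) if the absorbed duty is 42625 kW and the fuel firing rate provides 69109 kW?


Furnace efficiency = Q_absorbed / Q_fuel * 100
= 42625 / 69109 * 100 = 61.68

61.68 %


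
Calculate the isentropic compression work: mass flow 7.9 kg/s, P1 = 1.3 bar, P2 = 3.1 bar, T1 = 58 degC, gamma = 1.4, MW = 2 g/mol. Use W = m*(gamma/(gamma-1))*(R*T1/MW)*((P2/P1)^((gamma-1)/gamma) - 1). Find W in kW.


Isentropic work: W = m*(gamma/(gamma-1))*(R*T1/MW)*((P2/P1)^((gamma-1)/gamma) - 1)
T1 = 58 + 273.15 = 331.15 K
Pressure ratio = 3.1 / 1.3 = 2.38462
Exponent = (1.4 - 1)/1.4 = 0.285714
(P2/P1)^exp - 1 = 2.38462^0.285714 - 1 = 0.28184
W = 7.9 * 1.4 / 0.4 * 8.314 * 331.15 / 2 * 0.28184 = 10730

10730 kW


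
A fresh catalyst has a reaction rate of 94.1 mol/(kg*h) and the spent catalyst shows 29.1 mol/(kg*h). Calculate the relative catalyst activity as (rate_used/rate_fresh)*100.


Activity (%) = (rate_used / rate_fresh) * 100
rate_used = 29.1, rate_fresh = 94.1
= (29.1 / 94.1) * 100
= 0.3092 * 100 = 30.92

30.92 %


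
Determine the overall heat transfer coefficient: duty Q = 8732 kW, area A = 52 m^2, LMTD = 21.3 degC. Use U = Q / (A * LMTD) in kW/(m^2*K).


From Q = U*A*LMTD, U = Q / (A * LMTD)
U = 8732 / (52 * 21.3) = 8732 / 1107.6 = 7.884

7.884 kW/(m^2*K)


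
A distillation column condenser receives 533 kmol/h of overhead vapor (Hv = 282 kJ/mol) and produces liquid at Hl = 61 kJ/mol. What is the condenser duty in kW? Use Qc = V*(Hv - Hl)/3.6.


Qc = 533 * (282 - 61) / 3.6 = 533 * 221 / 3.6 = 32720

32720 kW


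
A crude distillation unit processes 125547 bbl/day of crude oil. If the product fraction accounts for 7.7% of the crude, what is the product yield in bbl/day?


Crude throughput = 125547 bbl/day
Fraction yield = 7.7%
yield = throughput * fraction / 100
yield = 125547 * 7.7 / 100 = 9667.119

9667.119 bbl/day


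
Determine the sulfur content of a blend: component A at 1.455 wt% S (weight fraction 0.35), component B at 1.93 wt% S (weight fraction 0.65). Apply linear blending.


Linear sulfur blending: S_blend = x1*S1 + x2*S2
Contribution 1: 0.35 * 1.455 = 0.50925 wt%
Contribution 2: 0.65 * 1.93 = 1.2545 wt%
S_blend = 0.50925 + 1.2545 = 1.76375

1.76375 wt%


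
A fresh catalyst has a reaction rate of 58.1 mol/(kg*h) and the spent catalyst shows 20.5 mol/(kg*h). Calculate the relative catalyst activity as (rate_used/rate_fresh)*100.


Activity (%) = (rate_used / rate_fresh) * 100
rate_used = 20.5, rate_fresh = 58.1
= (20.5 / 58.1) * 100
= 0.3528 * 100 = 35.28

35.28 %


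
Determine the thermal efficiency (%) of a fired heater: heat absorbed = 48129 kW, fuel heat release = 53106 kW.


Furnace efficiency = Q_absorbed / Q_fuel * 100
= 48129 / 53106 * 100 = 90.63

90.63 %


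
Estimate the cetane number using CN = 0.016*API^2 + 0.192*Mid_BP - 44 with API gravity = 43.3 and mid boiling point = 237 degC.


CN = 0.016 * 43.3^2 + 0.192 * 237 - 44
CN = 29.99824 + 45.504 - 44 = 31.50224

31.50224


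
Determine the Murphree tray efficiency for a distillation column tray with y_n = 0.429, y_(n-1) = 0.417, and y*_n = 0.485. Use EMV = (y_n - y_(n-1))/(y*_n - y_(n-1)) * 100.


Murphree vapor efficiency: EMV = (y_n - y_(n-1)) / (y*_n - y_(n-1)) * 100
EMV = (0.429 - 0.417) / (0.485 - 0.417) * 100 = 0.012 / 0.068 * 100 = 17.65

17.65 %


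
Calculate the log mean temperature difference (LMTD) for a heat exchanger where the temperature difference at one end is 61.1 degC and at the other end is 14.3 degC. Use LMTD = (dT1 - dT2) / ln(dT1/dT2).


LMTD = (dT1 - dT2) / ln(dT1/dT2)
= (61.1 - 14.3) / ln(61.1 / 14.3) = 46.8 / 1.45225 = 32.23

32.23 degC


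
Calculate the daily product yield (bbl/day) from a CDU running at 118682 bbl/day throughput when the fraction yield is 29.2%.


Crude throughput = 118682 bbl/day
Fraction yield = 29.2%
yield = throughput * fraction / 100
yield = 118682 * 29.2 / 100 = 34655.144

34655.144 bbl/day


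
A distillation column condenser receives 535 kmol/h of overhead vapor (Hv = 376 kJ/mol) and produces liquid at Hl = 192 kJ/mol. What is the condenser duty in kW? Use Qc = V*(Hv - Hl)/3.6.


Qc = 535 * (376 - 192) / 3.6 = 535 * 184 / 3.6 = 27340

27340 kW


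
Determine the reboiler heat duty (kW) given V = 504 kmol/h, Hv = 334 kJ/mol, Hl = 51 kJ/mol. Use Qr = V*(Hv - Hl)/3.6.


Qr = 504 * (334 - 51) / 3.6 = 504 * 283 / 3.6 = 39620

39620 kW


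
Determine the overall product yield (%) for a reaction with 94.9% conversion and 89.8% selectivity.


Overall yield = conversion (%) * selectivity (%) / 100
Conversion = 94.9%, Selectivity = 89.8%
Y = 94.9 * 89.8 / 100
= 85.2202 %

85.2202 %


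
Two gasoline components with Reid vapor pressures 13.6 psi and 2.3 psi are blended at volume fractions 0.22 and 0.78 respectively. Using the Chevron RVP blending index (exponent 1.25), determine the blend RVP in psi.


Chevron index: RVP_blend = (sum xi*RVPi^1.25)^(1/1.25)
RVP^1.25 terms: 0.22 * 13.6^1.25 + 0.78 * 2.3^1.25 = 7.95504
RVP_blend = 7.95504^(1/1.25) = 5.254

5.254 psi


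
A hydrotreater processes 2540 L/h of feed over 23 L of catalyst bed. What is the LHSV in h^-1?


LHSV = volumetric feed rate / catalyst volume
= 2540 L/h / 23 L
= 110.4 h^-1

110.4 h^-1


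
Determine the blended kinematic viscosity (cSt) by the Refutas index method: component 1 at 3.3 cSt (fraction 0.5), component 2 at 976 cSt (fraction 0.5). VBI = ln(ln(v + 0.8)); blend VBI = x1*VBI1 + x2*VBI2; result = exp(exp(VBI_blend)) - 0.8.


Refutas method: VBN_i = 14.534*ln(ln(visc_i + 0.8)) + 10.975, blended linearly by mass fraction; since VBN is linear in VBI_i = ln(ln(visc_i + 0.8)) and the fractions sum to 1, blend VBI directly: visc = exp(exp(VBI_blend)) - 0.8
VBI_1 = ln(ln(3.3 + 0.8)) = 0.344289
VBI_2 = ln(ln(976 + 0.8)) = 1.92924
VBI_blend = 0.5 * 0.344289 + 0.5 * 1.92924 = 1.13676
visc_blend = exp(exp(1.13676)) - 0.8 = 21.77

21.77 cSt


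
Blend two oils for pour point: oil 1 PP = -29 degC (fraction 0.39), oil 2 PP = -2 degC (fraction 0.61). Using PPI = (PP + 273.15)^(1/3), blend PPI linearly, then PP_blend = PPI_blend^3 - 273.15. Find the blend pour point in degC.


PPI_1 = (-29 + 273.15)^(1/3) = 6.25008
PPI_2 = (-2 + 273.15)^(1/3) = 6.472467
PPI_blend = 0.39 * 6.25008 + 0.61 * 6.472467 = 6.385736
PP_blend = 6.385736^3 - 273.15 = 260.3951 - 273.15 = -12.75

-12.75 degC


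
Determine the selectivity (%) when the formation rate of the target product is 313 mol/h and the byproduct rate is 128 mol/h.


Selectivity = desired / (desired + undesired) * 100
Total products = 313 + 128 = 441 mol/h
S = 313 / 441 * 100
= 0.7098 * 100
= 70.98 %

70.98 %


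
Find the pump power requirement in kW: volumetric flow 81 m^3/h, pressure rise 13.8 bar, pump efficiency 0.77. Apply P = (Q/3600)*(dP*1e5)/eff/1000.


Q = 81 / 3600 = 0.0225 m^3/s
P = 0.0225 * (13.8 * 1e5) / 0.77 / 1000 = 40.32

40.32 kW


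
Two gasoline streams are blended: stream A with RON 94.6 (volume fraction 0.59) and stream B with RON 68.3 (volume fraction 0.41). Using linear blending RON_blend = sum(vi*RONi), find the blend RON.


Linear blending: RON_blend = sum(vi * RONi)
Contribution 1: 0.59 * 94.6 = 55.814
Contribution 2: 0.41 * 68.3 = 28.003
RON_blend = 55.814 + 28.003 = 83.817

83.817


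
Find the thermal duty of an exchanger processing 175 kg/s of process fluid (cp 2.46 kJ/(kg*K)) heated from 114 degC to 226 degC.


Q = m_dot * cp * delta_T
delta_T = 226 - 114 = 112 K
Q = 175 * 2.46 * 112
= 430.5 * 112
= 48216 kW

48216 kW


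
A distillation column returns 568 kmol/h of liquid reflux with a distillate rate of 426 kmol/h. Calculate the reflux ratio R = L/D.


Reflux ratio definition: R = L / D (liquid returned / distillate withdrawn)
L = 568 kmol/h, D = 426 kmol/h
R = 568 / 426 = 1.333

1.333


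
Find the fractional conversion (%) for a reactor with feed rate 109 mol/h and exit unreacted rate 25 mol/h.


X = (F_in - F_out) / F_in * 100
Moles reacted = 109 - 25 = 84
X = 84 / 109 * 100
= 0.7706 * 100
= 77.06 %

77.06 %


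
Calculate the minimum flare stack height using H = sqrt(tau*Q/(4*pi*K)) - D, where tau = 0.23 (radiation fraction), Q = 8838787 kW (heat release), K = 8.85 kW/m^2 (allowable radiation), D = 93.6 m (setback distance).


tau*Q/(4*pi*K) = 0.23 * 8838787 / (4 * pi * 8.85) = 18279.6
sqrt(18279.6) = 135.202
H = 135.202 - 93.6 = 41.60

41.60 m


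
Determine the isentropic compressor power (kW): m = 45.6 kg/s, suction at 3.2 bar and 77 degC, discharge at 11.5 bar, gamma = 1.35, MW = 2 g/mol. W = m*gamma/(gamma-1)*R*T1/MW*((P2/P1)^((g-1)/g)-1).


Isentropic work: W = m*(gamma/(gamma-1))*(R*T1/MW)*((P2/P1)^((gamma-1)/gamma) - 1)
T1 = 77 + 273.15 = 350.15 K
Pressure ratio = 11.5 / 3.2 = 3.59375
Exponent = (1.35 - 1)/1.35 = 0.259259
(P2/P1)^exp - 1 = 3.59375^0.259259 - 1 = 0.393256
W = 45.6 * 1.35 / 0.35 * 8.314 * 350.15 / 2 * 0.393256 = 100700

100700 kW


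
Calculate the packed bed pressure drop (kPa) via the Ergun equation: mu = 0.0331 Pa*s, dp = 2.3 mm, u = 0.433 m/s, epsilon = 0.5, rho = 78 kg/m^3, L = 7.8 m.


dp = 2.3 mm = 0.0023 m
Viscous term = 150*0.0331*0.433*(1-0.5)^2 / (0.0023^2*0.5^3) = 812796
Inertial term = 1.75*78*0.433^2*(1-0.5) / (0.0023*0.5^3) = 44508.3
dP/L = 812796 + 44508.3 = 857304 Pa/m
dP = 857304 * 7.8 / 1000 = 6687 kPa

6687 kPa


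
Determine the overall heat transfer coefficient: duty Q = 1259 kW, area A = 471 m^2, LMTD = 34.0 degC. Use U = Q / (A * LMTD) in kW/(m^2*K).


From Q = U*A*LMTD, U = Q / (A * LMTD)
U = 1259 / (471 * 34.0) = 1259 / 16014 = 0.07862

0.07862 kW/(m^2*K)


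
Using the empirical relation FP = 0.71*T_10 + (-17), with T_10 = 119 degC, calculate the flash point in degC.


FP = 0.71 * 119 + (-17) = 67.49

67.49 degC


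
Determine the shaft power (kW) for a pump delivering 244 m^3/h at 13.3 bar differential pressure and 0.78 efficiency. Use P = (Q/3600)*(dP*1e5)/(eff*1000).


Q = 244 / 3600 = 0.0677778 m^3/s
P = 0.0677778 * (13.3 * 1e5) / 0.78 / 1000 = 115.6

115.6 kW


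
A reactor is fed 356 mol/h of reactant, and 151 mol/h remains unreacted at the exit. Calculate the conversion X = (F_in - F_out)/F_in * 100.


X = (F_in - F_out) / F_in * 100
Moles reacted = 356 - 151 = 205
X = 205 / 356 * 100
= 0.5758 * 100
= 57.58 %

57.58 %


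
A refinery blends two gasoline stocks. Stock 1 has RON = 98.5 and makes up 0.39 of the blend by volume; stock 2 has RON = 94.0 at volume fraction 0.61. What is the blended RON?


Linear blending: RON_blend = sum(vi * RONi)
Contribution 1: 0.39 * 98.5 = 38.415
Contribution 2: 0.61 * 94.0 = 57.34
RON_blend = 38.415 + 57.34 = 95.755

95.755


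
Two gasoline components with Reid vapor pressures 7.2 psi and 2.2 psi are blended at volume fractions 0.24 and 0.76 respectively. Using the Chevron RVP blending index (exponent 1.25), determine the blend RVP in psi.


Chevron index: RVP_blend = (sum xi*RVPi^1.25)^(1/1.25)
RVP^1.25 terms: 0.24 * 7.2^1.25 + 0.76 * 2.2^1.25 = 4.86689
RVP_blend = 4.86689^(1/1.25) = 3.547

3.547 psi


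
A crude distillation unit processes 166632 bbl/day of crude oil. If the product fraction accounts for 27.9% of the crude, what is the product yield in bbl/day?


Crude throughput = 166632 bbl/day
Fraction yield = 27.9%
yield = throughput * fraction / 100
yield = 166632 * 27.9 / 100 = 46490.328

46490.328 bbl/day


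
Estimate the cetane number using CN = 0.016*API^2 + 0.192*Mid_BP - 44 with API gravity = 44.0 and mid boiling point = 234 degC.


CN = 0.016 * 44.0^2 + 0.192 * 234 - 44
CN = 30.976 + 44.928 - 44 = 31.904

31.904


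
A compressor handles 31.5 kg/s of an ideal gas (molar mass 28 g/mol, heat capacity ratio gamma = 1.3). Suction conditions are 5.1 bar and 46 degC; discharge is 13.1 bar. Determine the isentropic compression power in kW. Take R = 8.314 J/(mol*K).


Isentropic work: W = m*(gamma/(gamma-1))*(R*T1/MW)*((P2/P1)^((gamma-1)/gamma) - 1)
T1 = 46 + 273.15 = 319.15 K
Pressure ratio = 13.1 / 5.1 = 2.56863
Exponent = (1.3 - 1)/1.3 = 0.230769
(P2/P1)^exp - 1 = 2.56863^0.230769 - 1 = 0.243216
W = 31.5 * 1.3 / 0.3 * 8.314 * 319.15 / 28 * 0.243216 = 3146

3146 kW


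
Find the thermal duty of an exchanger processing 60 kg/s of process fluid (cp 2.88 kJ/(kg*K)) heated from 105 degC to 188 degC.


Q = m_dot * cp * delta_T
delta_T = 188 - 105 = 83 K
Q = 60 * 2.88 * 83
= 172.8 * 83
= 14342.4 kW

14342.4 kW


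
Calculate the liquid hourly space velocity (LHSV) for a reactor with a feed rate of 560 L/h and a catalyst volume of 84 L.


LHSV = volumetric feed rate / catalyst volume
= 560 L/h / 84 L
= 6.667 h^-1

6.667 h^-1


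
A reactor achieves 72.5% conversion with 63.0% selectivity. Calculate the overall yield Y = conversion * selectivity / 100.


Overall yield = conversion (%) * selectivity (%) / 100
Conversion = 72.5%, Selectivity = 63.0%
Y = 72.5 * 63.0 / 100
= 45.675 %

45.675 %


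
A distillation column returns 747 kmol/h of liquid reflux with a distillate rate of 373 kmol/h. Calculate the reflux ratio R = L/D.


Reflux ratio definition: R = L / D (liquid returned / distillate withdrawn)
L = 747 kmol/h, D = 373 kmol/h
R = 747 / 373 = 2.003

2.003


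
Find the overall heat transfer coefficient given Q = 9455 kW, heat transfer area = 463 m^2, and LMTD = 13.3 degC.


From Q = U*A*LMTD, U = Q / (A * LMTD)
U = 9455 / (463 * 13.3) = 9455 / 6157.9 = 1.535

1.535 kW/(m^2*K)


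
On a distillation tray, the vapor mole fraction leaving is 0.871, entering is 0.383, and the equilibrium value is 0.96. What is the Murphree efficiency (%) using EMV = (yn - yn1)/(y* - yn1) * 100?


Murphree vapor efficiency: EMV = (y_n - y_(n-1)) / (y*_n - y_(n-1)) * 100
EMV = (0.871 - 0.383) / (0.96 - 0.383) * 100 = 0.488 / 0.577 * 100 = 84.58

84.58 %


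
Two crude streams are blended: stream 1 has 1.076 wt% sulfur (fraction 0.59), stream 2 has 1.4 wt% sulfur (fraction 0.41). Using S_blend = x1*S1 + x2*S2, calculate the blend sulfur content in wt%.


Linear sulfur blending: S_blend = x1*S1 + x2*S2
Contribution 1: 0.59 * 1.076 = 0.63484 wt%
Contribution 2: 0.41 * 1.4 = 0.574 wt%
S_blend = 0.63484 + 0.574 = 1.20884

1.20884 wt%


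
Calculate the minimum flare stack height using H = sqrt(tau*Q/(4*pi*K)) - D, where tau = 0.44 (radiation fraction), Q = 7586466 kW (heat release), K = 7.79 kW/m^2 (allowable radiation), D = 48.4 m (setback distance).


tau*Q/(4*pi*K) = 0.44 * 7586466 / (4 * pi * 7.79) = 34099.3
sqrt(34099.3) = 184.66
H = 184.66 - 48.4 = 136.3

136.3 m


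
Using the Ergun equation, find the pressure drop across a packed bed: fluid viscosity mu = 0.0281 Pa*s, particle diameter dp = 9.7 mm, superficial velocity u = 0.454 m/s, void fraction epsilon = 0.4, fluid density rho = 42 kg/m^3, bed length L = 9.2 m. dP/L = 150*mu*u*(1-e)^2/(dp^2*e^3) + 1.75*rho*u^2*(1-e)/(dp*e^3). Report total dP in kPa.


dp = 9.7 mm = 0.0097 m
Viscous term = 150*0.0281*0.454*(1-0.4)^2 / (0.0097^2*0.4^3) = 114402
Inertial term = 1.75*42*0.454^2*(1-0.4) / (0.0097*0.4^3) = 14641.9
dP/L = 114402 + 14641.9 = 129044 Pa/m
dP = 129044 * 9.2 / 1000 = 1187 kPa

1187 kPa


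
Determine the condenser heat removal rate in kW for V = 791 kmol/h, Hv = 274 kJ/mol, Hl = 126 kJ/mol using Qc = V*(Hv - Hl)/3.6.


Qc = 791 * (274 - 126) / 3.6 = 791 * 148 / 3.6 = 32520

32520 kW


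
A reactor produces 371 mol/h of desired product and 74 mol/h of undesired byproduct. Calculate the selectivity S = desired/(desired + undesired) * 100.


Selectivity = desired / (desired + undesired) * 100
Total products = 371 + 74 = 445 mol/h
S = 371 / 445 * 100
= 0.8337 * 100
= 83.37 %

83.37 %


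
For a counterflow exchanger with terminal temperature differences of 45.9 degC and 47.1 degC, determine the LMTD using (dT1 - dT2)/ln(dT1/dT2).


LMTD = (dT1 - dT2) / ln(dT1/dT2)
= (45.9 - 47.1) / ln(45.9 / 47.1) = -1.2 / -0.0258079 = 46.50

46.50 degC


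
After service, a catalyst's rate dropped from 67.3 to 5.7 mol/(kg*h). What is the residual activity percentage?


Activity (%) = (rate_used / rate_fresh) * 100
rate_used = 5.7, rate_fresh = 67.3
= (5.7 / 67.3) * 100
= 0.08470 * 100 = 8.470

8.470 %


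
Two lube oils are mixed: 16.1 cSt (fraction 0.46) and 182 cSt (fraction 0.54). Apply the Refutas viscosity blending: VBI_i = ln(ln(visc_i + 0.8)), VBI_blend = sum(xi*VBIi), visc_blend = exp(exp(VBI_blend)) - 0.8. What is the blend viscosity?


Refutas method: VBN_i = 14.534*ln(ln(visc_i + 0.8)) + 10.975, blended linearly by mass fraction; since VBN is linear in VBI_i = ln(ln(visc_i + 0.8)) and the fractions sum to 1, blend VBI directly: visc = exp(exp(VBI_blend)) - 0.8
VBI_1 = ln(ln(16.1 + 0.8)) = 1.03933
VBI_2 = ln(ln(182 + 0.8)) = 1.65027
VBI_blend = 0.46 * 1.03933 + 0.54 * 1.65027 = 1.36924
visc_blend = exp(exp(1.36924)) - 0.8 = 50.23

50.23 cSt


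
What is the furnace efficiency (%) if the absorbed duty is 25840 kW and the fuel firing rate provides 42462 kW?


Furnace efficiency = Q_absorbed / Q_fuel * 100
= 25840 / 42462 * 100 = 60.85

60.85 %


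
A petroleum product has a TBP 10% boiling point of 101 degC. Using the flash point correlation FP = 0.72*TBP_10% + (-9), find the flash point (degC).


FP = 0.72 * 101 + (-9) = 63.72

63.72 degC


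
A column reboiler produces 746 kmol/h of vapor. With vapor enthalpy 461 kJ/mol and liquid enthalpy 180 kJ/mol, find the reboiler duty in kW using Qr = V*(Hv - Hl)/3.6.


Qr = 746 * (461 - 180) / 3.6 = 746 * 281 / 3.6 = 58230

58230 kW


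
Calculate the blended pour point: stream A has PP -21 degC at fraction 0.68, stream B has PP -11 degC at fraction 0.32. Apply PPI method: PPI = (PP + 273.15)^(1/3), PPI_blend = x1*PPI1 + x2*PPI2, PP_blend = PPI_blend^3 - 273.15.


PPI_1 = (-21 + 273.15)^(1/3) = 6.317613
PPI_2 = (-11 + 273.15)^(1/3) = 6.400049
PPI_blend = 0.68 * 6.317613 + 0.32 * 6.400049 = 6.343993
PP_blend = 6.343993^3 - 273.15 = 255.3219 - 273.15 = -17.83

-17.83 degC


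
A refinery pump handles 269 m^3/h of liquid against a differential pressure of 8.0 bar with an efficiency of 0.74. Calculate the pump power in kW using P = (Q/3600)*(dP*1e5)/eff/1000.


Q = 269 / 3600 = 0.0747222 m^3/s
P = 0.0747222 * (8.0 * 1e5) / 0.74 / 1000 = 80.78

80.78 kW


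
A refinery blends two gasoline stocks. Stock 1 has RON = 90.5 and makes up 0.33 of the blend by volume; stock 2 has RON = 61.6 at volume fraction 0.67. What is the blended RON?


Linear blending: RON_blend = sum(vi * RONi)
Contribution 1: 0.33 * 90.5 = 29.865
Contribution 2: 0.67 * 61.6 = 41.272
RON_blend = 29.865 + 41.272 = 71.137

71.137


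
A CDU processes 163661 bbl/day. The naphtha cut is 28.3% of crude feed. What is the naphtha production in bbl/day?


Crude throughput = 163661 bbl/day
Fraction yield = 28.3%
yield = throughput * fraction / 100
yield = 163661 * 28.3 / 100 = 46316.063

46316.063 bbl/day
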